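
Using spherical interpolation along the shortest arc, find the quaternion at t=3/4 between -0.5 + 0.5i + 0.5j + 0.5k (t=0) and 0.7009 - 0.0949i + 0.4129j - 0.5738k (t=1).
-0.7256 + 0.2286i - 0.1878j + 0.6213k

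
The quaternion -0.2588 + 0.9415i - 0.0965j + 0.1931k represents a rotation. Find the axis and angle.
axis = (0.9747, -0.0999, 0.1999), θ = 7π/6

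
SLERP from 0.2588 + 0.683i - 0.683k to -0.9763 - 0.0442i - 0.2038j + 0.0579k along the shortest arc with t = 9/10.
0.9614 + 0.1314i + 0.1936j - 0.1444k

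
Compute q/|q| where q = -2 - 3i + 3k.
-0.4264 - 0.6396i + 0.6396k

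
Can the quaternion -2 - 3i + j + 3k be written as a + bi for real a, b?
No. The quaternion -2 - 3i + j + 3k has j-coefficient y = 1 and k-coefficient z = 3, not both zero, so it does not lie in the complex subalgebra spanned by 1 and i.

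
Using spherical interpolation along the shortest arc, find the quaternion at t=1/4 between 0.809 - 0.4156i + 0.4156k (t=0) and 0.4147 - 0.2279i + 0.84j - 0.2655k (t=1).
0.8205 - 0.4263i + 0.2716j + 0.2668k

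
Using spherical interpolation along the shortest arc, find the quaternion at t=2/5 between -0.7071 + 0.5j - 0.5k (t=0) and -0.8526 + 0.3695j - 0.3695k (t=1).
-0.7705 + 0.4507j - 0.4507k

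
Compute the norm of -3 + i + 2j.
√14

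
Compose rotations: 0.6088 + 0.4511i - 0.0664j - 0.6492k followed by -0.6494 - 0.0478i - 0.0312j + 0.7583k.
0.1164 - 0.2514i + 0.3352j + 0.9005k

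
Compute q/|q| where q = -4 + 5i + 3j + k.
-0.5601 + 0.7001i + 0.4201j + 0.14k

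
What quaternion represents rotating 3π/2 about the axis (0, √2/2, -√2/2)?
-0.7071 + 0.5j - 0.5k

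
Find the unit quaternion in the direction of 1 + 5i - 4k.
0.1543 + 0.7715i - 0.6172k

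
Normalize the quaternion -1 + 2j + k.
-0.4082 + 0.8165j + 0.4082k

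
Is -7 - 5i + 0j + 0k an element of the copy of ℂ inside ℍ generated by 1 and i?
Yes. The quaternion -7 - 5i has j- and k-coefficients y = z = 0, so it lies in the complex subalgebra spanned by 1 and i.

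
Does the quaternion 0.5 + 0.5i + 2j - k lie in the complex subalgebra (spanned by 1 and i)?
No. The quaternion 0.5 + 0.5i + 2j - k has j-coefficient y = 2 and k-coefficient z = -1, not both zero, so it does not lie in the complex subalgebra spanned by 1 and i.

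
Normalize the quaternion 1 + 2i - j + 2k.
0.3162 + 0.6325i - 0.3162j + 0.6325k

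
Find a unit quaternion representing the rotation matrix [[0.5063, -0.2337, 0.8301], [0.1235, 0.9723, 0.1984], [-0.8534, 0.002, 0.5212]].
0.866 - 0.0567i + 0.486j + 0.1031k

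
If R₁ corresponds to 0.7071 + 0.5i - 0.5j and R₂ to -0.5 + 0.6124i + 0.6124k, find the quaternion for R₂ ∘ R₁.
-0.6597 + 0.4892i + 0.5562j + 0.1268k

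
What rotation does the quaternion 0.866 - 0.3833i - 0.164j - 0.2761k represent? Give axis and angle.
axis = (-0.7665, -0.328, -0.5521), θ = π/3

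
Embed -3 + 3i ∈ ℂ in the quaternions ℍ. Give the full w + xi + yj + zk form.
-3 + 3i + 0j + 0k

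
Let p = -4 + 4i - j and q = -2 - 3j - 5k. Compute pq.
5 - 3i + 34j + 8k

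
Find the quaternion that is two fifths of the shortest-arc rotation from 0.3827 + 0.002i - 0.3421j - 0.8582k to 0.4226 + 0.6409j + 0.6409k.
0.0612 + 0.0013i - 0.515j - 0.855k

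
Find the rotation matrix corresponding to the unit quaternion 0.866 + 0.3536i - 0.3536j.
[[0.7499, -0.2501, -0.6124], [-0.2501, 0.7499, -0.6124], [0.6124, 0.6124, 0.4999]]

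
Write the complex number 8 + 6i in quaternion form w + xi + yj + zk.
8 + 6i + 0j + 0k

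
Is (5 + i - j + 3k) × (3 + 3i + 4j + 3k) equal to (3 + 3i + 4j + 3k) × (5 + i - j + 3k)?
No: pq = 7 + 3i + 23j + 31k ≠ 7 + 33i + 11j + 17k = qp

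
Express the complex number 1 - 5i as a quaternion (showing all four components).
1 - 5i + 0j + 0k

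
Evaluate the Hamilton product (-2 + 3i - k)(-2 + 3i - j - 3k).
-8 - 13i + 8j + 5k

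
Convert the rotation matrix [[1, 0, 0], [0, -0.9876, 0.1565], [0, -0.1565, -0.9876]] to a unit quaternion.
-0.0785 + 0.9969i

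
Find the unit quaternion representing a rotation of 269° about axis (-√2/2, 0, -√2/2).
-0.7009 - 0.5043i - 0.5043k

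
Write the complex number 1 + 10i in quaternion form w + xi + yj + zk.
1 + 10i + 0j + 0k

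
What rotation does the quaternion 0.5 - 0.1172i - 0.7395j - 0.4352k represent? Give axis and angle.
axis = (-0.1353, -0.8539, -0.5025), θ = 2π/3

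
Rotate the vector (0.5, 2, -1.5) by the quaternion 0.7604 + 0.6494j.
(-1.403, 2, -0.729)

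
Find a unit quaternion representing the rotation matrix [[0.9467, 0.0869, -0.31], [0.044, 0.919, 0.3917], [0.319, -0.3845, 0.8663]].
0.9659 - 0.2009i - 0.1628j - 0.0111k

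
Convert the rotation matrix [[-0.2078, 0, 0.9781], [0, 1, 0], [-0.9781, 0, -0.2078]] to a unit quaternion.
0.6294 + 0.7771j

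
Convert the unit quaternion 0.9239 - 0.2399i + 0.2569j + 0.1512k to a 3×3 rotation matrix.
[[0.8223, -0.4026, 0.4022], [0.1561, 0.8392, 0.521], [-0.5472, -0.3656, 0.7529]]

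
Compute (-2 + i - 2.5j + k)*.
-2 - i + 2.5j - k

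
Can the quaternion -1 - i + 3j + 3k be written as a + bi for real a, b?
No. The quaternion -1 - i + 3j + 3k has j-coefficient y = 3 and k-coefficient z = 3, not both zero, so it does not lie in the complex subalgebra spanned by 1 and i.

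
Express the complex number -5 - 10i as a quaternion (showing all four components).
-5 - 10i + 0j + 0k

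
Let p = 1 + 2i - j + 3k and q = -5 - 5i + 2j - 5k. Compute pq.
22 - 16i + 2j - 21k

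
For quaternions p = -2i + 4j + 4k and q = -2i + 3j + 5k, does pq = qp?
No: pq = -36 + 8i + 2j + 2k ≠ -36 - 8i - 2j - 2k = qp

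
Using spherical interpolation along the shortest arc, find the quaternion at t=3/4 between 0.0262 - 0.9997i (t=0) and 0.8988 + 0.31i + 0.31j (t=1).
-0.76 - 0.5934i - 0.2651j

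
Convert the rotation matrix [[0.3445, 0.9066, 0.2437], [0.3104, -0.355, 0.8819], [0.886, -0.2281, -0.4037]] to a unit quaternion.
-0.3827 + 0.7251i + 0.4196j + 0.3895k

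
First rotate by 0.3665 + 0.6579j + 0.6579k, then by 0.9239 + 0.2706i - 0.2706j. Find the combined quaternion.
0.5166 - 0.0789i + 0.3306j + 0.7859k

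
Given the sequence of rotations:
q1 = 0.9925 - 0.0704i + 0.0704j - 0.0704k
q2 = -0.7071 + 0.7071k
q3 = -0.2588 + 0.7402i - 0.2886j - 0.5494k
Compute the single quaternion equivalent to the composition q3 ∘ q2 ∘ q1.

q2 · q1 = -0.652 - 0.0996j + 0.7516k
q3 · q2 · q1 = 0.5529 - 0.7542i - 0.3424j + 0.09k
0.5529 - 0.7542i - 0.3424j + 0.09k


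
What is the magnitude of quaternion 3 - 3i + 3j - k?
√28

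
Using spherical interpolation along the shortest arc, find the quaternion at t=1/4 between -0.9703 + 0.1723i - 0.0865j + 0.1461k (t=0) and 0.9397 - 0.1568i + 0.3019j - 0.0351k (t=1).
-0.9681 + 0.1694i - 0.1414j + 0.1189k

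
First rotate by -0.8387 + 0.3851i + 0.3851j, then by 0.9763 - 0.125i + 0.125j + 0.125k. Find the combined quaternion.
-0.8188 + 0.4327i + 0.3193j - 0.2011k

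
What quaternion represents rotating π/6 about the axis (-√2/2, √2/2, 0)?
0.9659 - 0.183i + 0.183j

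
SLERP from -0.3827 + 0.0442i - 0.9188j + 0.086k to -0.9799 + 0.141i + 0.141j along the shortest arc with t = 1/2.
-0.8612 + 0.1171i - 0.4916j + 0.0544k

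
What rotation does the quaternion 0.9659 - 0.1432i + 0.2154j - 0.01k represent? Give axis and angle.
axis = (-0.5532, 0.8321, -0.0386), θ = π/6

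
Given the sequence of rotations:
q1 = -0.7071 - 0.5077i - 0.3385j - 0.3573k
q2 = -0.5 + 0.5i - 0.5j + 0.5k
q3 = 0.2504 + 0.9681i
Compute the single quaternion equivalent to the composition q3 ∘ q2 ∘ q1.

q2 · q1 = 0.6168 + 0.2482i + 0.4476j - 0.598k
q3 · q2 · q1 = -0.0858 + 0.6593i + 0.691j + 0.2836k
-0.0858 + 0.6593i + 0.691j + 0.2836k


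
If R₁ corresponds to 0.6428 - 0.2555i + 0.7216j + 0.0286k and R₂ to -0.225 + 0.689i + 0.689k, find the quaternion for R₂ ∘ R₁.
0.0117 + 0.0032i - 0.3581j + 0.9336k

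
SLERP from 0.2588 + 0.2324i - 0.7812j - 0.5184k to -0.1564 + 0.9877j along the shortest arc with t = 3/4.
0.1895 + 0.0618i - 0.9702j - 0.1378k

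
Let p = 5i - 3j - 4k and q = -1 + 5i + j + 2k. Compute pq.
-14 - 7i - 27j + 24k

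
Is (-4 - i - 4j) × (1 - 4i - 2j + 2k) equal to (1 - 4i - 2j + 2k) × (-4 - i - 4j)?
No: pq = -16 + 7i + 6j - 22k ≠ -16 + 23i + 2j + 6k = qp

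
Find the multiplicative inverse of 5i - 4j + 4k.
-0.0877i + 0.0702j - 0.0702k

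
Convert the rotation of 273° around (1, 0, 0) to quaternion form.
-0.7254 + 0.6884i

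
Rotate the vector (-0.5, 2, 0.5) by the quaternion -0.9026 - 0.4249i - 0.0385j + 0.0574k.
(-0.212, 0.914, 1.902)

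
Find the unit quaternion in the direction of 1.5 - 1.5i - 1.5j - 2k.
0.4575 - 0.4575i - 0.4575j - 0.61k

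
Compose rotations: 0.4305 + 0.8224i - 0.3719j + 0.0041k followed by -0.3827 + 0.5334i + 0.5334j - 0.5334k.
-0.4029 - 0.2813i - 0.0689j - 0.8682k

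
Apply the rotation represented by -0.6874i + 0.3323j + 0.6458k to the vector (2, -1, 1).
(-0.541, 0.295, -2.371)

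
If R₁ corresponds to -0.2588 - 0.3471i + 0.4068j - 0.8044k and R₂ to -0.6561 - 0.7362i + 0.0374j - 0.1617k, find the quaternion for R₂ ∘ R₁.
-0.231 + 0.454i - 0.8127j + 0.2831k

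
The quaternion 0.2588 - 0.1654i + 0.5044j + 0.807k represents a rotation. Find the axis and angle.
axis = (-0.1712, 0.5222, 0.8355), θ = 5π/6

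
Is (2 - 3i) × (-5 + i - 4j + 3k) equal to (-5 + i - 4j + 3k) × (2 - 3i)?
No: pq = -7 + 17i + j + 18k ≠ -7 + 17i - 17j - 6k = qp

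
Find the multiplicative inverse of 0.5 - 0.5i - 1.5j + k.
0.1333 + 0.1333i + 0.4j - 0.2667k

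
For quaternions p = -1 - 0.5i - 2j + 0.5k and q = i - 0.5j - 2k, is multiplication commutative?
No: pq = 0.5 + 3.25i + 4.25k ≠ 0.5 - 5.25i + j - 0.25k = qp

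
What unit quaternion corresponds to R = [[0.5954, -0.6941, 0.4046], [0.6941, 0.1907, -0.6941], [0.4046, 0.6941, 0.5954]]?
0.7716 + 0.4498i + 0.4498k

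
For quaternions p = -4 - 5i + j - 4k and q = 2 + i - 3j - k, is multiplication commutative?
No: pq = -4 - 27i + 5j + 10k ≠ -4 - i + 23j - 18k = qp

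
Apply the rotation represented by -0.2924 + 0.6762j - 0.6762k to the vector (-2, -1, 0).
(2.053, -0.876, 0.124)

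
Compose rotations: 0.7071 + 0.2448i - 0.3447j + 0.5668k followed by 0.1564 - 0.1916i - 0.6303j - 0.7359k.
0.3573 - 0.7081i - 0.5711j - 0.2114k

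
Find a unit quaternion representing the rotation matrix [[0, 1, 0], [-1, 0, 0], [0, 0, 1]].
0.7071 - 0.7071k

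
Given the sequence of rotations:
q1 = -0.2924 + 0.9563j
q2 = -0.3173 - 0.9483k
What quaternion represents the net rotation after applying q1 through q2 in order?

q2 · q1 = 0.0928 + 0.9069i - 0.3034j + 0.2773k
0.0928 + 0.9069i - 0.3034j + 0.2773k


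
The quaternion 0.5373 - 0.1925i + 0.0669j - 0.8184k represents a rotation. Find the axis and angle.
axis = (-0.2282, 0.0793, -0.9704), θ = 115°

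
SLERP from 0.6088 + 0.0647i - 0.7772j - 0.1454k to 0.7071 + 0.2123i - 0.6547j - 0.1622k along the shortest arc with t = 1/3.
0.645 + 0.1146i - 0.7402j - 0.1518k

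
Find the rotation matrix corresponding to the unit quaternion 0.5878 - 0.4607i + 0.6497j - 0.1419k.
[[0.1155, -0.4318, 0.8945], [-0.7655, 0.5352, 0.3572], [-0.633, -0.726, -0.2687]]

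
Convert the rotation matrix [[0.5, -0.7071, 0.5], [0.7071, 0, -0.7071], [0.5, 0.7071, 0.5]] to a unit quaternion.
0.7071 + 0.5i + 0.5k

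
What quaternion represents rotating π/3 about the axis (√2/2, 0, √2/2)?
0.866 + 0.3536i + 0.3536k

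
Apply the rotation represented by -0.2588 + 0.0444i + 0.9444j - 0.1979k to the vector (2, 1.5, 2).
(-2.765, 1.048, -1.228)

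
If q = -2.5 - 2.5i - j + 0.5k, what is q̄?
-2.5 + 2.5i + j - 0.5k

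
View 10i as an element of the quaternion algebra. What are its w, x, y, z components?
0 + 10i + 0j + 0k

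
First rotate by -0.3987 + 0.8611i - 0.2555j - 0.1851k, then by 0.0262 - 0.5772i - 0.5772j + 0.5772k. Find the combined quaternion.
0.4459 + 0.507i + 0.6136j + 0.4095k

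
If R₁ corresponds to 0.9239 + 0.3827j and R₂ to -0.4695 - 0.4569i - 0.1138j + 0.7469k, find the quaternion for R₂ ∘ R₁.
-0.3902 - 0.708i - 0.2848j + 0.5152k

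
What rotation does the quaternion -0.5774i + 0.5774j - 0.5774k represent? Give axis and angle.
axis = (-√3/3, √3/3, -√3/3), θ = π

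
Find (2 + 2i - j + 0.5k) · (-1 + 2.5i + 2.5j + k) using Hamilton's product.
-5 + 0.75i + 5.25j + 9k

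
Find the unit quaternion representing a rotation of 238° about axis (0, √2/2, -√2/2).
-0.4848 + 0.6184j - 0.6184k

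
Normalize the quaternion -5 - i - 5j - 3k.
-0.6455 - 0.1291i - 0.6455j - 0.3873k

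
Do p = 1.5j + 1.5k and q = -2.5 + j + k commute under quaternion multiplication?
Yes: pq = qp = -3 - 3.75j - 3.75k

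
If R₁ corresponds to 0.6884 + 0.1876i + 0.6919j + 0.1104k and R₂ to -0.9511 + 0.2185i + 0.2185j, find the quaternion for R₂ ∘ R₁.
-0.8469 - 0.0039i - 0.5318j + 0.0052k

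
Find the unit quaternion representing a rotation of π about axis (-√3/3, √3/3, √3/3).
-0.5774i + 0.5774j + 0.5774k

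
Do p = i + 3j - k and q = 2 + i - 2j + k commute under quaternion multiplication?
No: pq = 6 + 3i + 4j - 7k ≠ 6 + i + 8j + 3k = qp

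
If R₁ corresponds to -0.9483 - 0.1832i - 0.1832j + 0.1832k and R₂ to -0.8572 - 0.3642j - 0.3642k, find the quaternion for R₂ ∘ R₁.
0.8129 + 0.0236i + 0.5691j + 0.1216k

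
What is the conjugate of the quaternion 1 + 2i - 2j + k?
1 - 2i + 2j - k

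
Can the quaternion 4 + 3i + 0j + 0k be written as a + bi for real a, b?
Yes. The quaternion 4 + 3i has j- and k-coefficients y = z = 0, so it lies in the complex subalgebra spanned by 1 and i.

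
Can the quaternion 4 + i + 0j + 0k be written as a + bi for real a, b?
Yes. The quaternion 4 + i has j- and k-coefficients y = z = 0, so it lies in the complex subalgebra spanned by 1 and i.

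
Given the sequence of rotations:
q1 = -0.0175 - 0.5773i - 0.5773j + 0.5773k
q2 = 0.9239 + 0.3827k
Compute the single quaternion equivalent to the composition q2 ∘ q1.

q2 · q1 = -0.2371 - 0.3124i - 0.7543j + 0.5267k
-0.2371 - 0.3124i - 0.7543j + 0.5267k


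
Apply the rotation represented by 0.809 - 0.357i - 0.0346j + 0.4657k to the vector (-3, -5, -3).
(3.118, -5.528, 1.651)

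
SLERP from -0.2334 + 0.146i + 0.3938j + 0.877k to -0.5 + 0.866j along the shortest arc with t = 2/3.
-0.4689 + 0.0586i + 0.8079j + 0.3522k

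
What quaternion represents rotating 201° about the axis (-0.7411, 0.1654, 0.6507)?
-0.1822 - 0.7287i + 0.1626j + 0.6398k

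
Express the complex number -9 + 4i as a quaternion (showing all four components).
-9 + 4i + 0j + 0k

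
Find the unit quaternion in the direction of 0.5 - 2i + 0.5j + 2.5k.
0.1525 - 0.61i + 0.1525j + 0.7625k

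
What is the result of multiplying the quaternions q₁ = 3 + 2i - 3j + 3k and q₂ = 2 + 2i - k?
5 + 13i + 2j + 9k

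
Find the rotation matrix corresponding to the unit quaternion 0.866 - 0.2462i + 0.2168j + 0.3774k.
[[0.6211, -0.7604, 0.1897], [0.5469, 0.5939, 0.5901], [-0.5613, -0.2628, 0.7848]]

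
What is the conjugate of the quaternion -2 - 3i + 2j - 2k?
-2 + 3i - 2j + 2k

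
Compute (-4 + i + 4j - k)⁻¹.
-0.1176 - 0.0294i - 0.1176j + 0.0294k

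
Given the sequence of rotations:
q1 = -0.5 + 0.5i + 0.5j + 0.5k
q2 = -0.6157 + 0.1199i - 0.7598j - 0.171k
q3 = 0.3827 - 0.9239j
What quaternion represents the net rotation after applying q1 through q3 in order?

q2 · q1 = 0.7133 - 0.6622i - 0.0734j + 0.2175k
q3 · q2 · q1 = 0.2052 - 0.4544i - 0.6871j - 0.5286k
0.2052 - 0.4544i - 0.6871j - 0.5286k


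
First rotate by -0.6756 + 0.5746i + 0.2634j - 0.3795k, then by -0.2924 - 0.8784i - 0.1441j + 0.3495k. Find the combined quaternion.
0.8729 + 0.3881i - 0.1122j - 0.2737k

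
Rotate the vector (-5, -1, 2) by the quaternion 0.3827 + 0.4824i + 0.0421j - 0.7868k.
(-0.888, 2.641, 4.716)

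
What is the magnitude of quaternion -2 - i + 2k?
3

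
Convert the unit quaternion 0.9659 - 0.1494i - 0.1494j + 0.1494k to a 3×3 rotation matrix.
[[0.9107, -0.244, -0.3333], [0.3333, 0.9107, 0.244], [0.244, -0.3333, 0.9107]]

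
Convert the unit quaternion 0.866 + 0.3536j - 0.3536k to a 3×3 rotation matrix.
[[0.4999, 0.6124, 0.6124], [-0.6124, 0.7499, -0.2501], [-0.6124, -0.2501, 0.7499]]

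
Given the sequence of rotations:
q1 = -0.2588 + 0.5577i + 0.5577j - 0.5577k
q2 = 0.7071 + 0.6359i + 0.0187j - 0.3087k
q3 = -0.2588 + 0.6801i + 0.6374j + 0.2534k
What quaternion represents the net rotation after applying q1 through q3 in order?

q2 · q1 = -0.7202 + 0.3915i + 0.572j + 0.0298k
q3 · q2 · q1 = -0.452 - 0.7171i - 0.5281j - 0.0507k
-0.452 - 0.7171i - 0.5281j - 0.0507k


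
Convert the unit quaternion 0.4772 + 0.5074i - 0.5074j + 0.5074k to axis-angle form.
axis = (√3/3, -√3/3, √3/3), θ = 123°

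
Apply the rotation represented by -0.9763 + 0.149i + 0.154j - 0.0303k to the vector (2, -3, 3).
(1.012, -1.806, 4.209)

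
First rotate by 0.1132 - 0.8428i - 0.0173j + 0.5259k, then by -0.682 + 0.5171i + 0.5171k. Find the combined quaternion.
0.0867 + 0.6423i - 0.696j - 0.3091k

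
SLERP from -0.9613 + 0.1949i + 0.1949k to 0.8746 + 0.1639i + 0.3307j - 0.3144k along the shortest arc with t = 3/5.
-0.9393 - 0.0203i - 0.2042j + 0.2751k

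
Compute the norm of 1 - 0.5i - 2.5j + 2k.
3.391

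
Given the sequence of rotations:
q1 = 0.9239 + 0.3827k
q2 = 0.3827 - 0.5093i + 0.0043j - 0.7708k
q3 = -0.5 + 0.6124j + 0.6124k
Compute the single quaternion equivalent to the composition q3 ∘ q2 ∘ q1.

q2 · q1 = 0.6486 - 0.4689i + 0.1989j - 0.5657k
q3 · q2 · q1 = -0.0997 - 0.2338i + 0.0106j + 0.9672k
-0.0997 - 0.2338i + 0.0106j + 0.9672k


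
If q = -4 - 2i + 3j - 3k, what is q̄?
-4 + 2i - 3j + 3k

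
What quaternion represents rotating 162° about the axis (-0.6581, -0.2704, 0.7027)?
0.1564 - 0.65i - 0.2671j + 0.694k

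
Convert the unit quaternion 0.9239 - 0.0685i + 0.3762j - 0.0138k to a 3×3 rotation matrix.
[[0.7166, -0.026, 0.697], [-0.077, 0.9902, 0.1162], [-0.6933, -0.137, 0.7076]]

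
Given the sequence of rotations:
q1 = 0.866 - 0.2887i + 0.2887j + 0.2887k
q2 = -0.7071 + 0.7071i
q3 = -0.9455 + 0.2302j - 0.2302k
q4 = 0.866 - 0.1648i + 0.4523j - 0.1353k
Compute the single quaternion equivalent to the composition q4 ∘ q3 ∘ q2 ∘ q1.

q2 · q1 = -0.4082 + 0.8165i - 0.4083j
q3 · q2 · q1 = 0.4799 - 0.866i + 0.1041j - 0.094k
q4 · q3 · q2 · q1 = 0.2131 - 0.8575i + 0.4089j + 0.2282k
0.2131 - 0.8575i + 0.4089j + 0.2282k


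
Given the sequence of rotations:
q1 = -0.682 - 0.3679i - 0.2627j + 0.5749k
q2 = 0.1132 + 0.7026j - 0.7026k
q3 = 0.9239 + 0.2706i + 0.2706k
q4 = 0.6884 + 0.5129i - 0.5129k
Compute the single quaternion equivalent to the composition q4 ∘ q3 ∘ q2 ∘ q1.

q2 · q1 = 0.5113 + 0.1777i - 0.2504j + 0.8027k
q3 · q2 · q1 = 0.2071 + 0.3703i - 0.4005j + 0.8122k
q4 · q3 · q2 · q1 = 0.3692 + 0.1557i - 0.8822j + 0.2475k
0.3692 + 0.1557i - 0.8822j + 0.2475k


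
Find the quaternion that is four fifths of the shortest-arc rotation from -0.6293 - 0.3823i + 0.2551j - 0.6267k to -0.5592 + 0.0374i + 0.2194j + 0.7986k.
0.3354 - 0.1456i - 0.1292j - 0.9217k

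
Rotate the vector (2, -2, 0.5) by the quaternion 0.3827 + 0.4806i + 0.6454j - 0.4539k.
(-2.397, -0.183, -1.572)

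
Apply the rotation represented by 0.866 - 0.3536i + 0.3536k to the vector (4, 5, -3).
(0.688, 3.112, -6.312)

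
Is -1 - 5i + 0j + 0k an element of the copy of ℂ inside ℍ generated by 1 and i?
Yes. The quaternion -1 - 5i has j- and k-coefficients y = z = 0, so it lies in the complex subalgebra spanned by 1 and i.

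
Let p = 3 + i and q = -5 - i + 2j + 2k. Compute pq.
-14 - 8i + 4j + 8k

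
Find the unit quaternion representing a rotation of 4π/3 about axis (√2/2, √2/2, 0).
-0.5 + 0.6124i + 0.6124j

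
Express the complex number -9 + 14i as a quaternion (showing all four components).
-9 + 14i + 0j + 0k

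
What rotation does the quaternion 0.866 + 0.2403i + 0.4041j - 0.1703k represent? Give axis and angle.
axis = (0.4806, 0.8081, -0.3406), θ = π/3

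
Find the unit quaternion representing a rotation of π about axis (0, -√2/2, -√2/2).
-0.7071j - 0.7071k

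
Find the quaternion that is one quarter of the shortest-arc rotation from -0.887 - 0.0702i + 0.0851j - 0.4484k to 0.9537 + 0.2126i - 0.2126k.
-0.9477 - 0.1121i + 0.0662j - 0.2914k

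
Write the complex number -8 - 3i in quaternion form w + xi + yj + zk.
-8 - 3i + 0j + 0k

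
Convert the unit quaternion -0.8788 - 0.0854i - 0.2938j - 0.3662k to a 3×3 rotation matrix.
[[0.5592, -0.5935, 0.5789], [0.6938, 0.7172, 0.0651], [-0.4538, 0.3653, 0.8128]]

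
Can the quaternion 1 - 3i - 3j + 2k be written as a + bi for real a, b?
No. The quaternion 1 - 3i - 3j + 2k has j-coefficient y = -3 and k-coefficient z = 2, not both zero, so it does not lie in the complex subalgebra spanned by 1 and i.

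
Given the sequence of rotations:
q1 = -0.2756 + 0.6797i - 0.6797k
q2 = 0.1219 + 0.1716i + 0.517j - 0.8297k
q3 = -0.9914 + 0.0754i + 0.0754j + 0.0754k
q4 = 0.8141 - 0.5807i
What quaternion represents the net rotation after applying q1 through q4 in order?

q2 · q1 = -0.7142 - 0.3158i - 0.5898j - 0.2056k
q3 · q2 · q1 = 0.7918 + 0.2882i + 0.5226j + 0.1293k
q4 · q3 · q2 · q1 = 0.812 - 0.2252i + 0.5005j - 0.1982k
0.812 - 0.2252i + 0.5005j - 0.1982k


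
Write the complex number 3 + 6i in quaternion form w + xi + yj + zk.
3 + 6i + 0j + 0k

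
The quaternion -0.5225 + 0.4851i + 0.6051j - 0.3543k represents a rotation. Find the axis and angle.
axis = (0.5689, 0.7097, -0.4155), θ = 243°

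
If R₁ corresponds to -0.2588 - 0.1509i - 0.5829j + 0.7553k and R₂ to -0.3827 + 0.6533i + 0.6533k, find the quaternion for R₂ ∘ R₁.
-0.2958 + 0.2695i - 0.3689j - 0.8389k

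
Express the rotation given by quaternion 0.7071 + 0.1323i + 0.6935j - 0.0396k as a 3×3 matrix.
[[0.035, 0.2395, 0.9703], [0.1275, 0.9619, -0.242], [-0.9912, 0.1322, 0.0031]]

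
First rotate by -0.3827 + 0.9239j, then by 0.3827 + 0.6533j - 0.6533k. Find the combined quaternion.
-0.75 + 0.6036i + 0.1036j + 0.25k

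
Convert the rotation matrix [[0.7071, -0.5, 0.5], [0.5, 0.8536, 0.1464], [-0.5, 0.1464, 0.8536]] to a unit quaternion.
0.9239 + 0.2706j + 0.2706k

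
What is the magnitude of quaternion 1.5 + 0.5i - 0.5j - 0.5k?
√3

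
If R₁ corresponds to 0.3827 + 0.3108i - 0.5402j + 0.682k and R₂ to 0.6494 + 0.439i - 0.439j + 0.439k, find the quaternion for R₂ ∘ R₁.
-0.4245 + 0.3076i - 0.6818j + 0.5102k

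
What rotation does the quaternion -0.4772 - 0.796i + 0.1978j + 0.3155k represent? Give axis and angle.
axis = (-0.9058, 0.2251, 0.359), θ = 237°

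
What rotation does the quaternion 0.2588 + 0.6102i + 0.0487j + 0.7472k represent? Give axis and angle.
axis = (0.6317, 0.0504, 0.7736), θ = 5π/6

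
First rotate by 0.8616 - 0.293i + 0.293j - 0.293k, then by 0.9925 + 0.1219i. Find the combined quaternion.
0.8909 - 0.1858i + 0.3265j - 0.2551k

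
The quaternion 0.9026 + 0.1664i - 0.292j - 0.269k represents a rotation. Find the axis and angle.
axis = (0.3865, -0.6783, -0.6249), θ = 51°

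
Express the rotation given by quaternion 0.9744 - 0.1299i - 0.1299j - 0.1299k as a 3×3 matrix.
[[0.9325, 0.2869, -0.2194], [-0.2194, 0.9325, 0.2869], [0.2869, -0.2194, 0.9325]]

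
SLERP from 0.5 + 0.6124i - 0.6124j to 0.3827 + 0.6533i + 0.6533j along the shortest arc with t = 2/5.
0.5791 + 0.8078i - 0.1105j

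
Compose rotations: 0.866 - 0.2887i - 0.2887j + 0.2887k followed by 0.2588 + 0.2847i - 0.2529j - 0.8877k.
0.4896 - 0.1575i - 0.1196j - 0.8492k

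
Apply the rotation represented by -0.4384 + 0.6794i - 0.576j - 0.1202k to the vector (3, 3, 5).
(-0.033, 1.783, -6.31)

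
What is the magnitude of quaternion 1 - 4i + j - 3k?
√27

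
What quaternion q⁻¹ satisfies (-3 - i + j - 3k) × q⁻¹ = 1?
-0.15 + 0.05i - 0.05j + 0.15k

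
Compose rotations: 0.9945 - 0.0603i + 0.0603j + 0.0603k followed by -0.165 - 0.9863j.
-0.1046 - 0.0495i - 0.9908j - 0.0694k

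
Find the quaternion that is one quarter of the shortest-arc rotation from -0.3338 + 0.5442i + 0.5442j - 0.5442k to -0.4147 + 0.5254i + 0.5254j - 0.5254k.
-0.3543 + 0.5399i + 0.5399j - 0.5399k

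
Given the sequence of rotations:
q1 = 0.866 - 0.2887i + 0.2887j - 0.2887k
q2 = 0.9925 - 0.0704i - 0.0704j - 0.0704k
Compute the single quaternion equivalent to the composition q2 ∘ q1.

q2 · q1 = 0.8392 - 0.3069i + 0.2256j - 0.3882k
0.8392 - 0.3069i + 0.2256j - 0.3882k


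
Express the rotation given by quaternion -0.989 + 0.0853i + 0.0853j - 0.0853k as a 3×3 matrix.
[[0.9709, -0.1542, -0.1833], [0.1833, 0.9709, 0.1542], [0.1542, -0.1833, 0.9709]]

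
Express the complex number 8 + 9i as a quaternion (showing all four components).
8 + 9i + 0j + 0k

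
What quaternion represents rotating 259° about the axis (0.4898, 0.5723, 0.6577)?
-0.6361 + 0.3779i + 0.4416j + 0.5075k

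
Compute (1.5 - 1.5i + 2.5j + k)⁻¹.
0.1277 + 0.1277i - 0.2128j - 0.0851k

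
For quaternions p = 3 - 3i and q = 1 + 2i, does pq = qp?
Yes: pq = qp = 9 + 3i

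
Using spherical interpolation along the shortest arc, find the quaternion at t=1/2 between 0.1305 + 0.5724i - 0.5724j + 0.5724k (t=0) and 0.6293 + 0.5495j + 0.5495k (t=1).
0.5165 + 0.3891i - 0.0156j + 0.7626k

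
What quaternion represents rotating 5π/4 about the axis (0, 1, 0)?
-0.3827 + 0.9239j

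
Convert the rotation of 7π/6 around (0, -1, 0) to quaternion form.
-0.2588 - 0.9659j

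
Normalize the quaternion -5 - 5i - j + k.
-0.6934 - 0.6934i - 0.1387j + 0.1387k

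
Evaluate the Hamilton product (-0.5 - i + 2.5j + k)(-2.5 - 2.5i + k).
-2.25 + 6.25i - 7.75j + 3.25k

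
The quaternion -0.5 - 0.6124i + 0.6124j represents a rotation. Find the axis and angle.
axis = (-√2/2, √2/2, 0), θ = 4π/3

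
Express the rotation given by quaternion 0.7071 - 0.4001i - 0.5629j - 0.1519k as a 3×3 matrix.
[[0.3201, 0.6652, -0.6745], [0.2356, 0.6337, 0.7368], [0.9176, -0.3948, 0.0461]]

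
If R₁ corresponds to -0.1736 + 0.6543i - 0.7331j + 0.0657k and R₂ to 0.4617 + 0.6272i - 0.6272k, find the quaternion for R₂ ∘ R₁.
-0.4493 - 0.2666i - 0.7901j - 0.3206k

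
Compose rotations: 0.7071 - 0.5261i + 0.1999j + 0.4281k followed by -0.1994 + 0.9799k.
-0.5605 - 0.091i - 0.5554j + 0.6075k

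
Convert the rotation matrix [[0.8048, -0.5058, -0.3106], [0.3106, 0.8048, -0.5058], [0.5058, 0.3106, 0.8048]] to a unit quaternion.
0.9239 + 0.2209i - 0.2209j + 0.2209k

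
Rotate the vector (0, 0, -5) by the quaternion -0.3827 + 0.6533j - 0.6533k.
(2.5, 4.268, -0.732)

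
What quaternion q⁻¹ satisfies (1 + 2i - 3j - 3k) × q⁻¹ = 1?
0.0435 - 0.087i + 0.1304j + 0.1304k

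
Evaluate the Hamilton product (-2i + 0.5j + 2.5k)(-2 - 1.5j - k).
3.25 + 7.25i - 3j - 2k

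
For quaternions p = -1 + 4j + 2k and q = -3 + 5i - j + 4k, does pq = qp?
No: pq = -1 + 13i - j - 30k ≠ -1 - 23i - 21j + 10k = qp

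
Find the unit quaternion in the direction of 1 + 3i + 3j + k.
0.2236 + 0.6708i + 0.6708j + 0.2236k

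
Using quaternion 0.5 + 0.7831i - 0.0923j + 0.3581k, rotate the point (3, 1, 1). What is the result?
(2.145, -0.692, 2.433)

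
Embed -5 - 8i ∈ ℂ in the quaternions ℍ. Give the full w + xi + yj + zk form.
-5 - 8i + 0j + 0k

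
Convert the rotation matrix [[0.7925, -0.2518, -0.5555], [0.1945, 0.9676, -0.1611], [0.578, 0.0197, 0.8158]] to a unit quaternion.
0.9455 + 0.0478i - 0.2997j + 0.118k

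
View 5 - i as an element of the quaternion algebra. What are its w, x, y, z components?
5 - i + 0j + 0k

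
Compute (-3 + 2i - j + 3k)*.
-3 - 2i + j - 3k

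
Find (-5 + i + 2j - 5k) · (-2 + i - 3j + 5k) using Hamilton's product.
40 - 12i + j - 20k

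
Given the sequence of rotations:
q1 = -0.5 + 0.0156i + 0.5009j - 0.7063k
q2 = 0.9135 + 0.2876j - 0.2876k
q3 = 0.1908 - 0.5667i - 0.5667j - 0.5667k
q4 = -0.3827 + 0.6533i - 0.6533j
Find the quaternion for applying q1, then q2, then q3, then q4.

q2 · q1 = -0.8039 - 0.0448i + 0.3093j - 0.5059k
q3 · q2 · q1 = -0.2902 + 0.909i + 0.2533j + 0.1584k
q4 · q3 · q2 · q1 = -0.3173 - 0.6409i - 0.0108j + 0.6987k
-0.3173 - 0.6409i - 0.0108j + 0.6987k


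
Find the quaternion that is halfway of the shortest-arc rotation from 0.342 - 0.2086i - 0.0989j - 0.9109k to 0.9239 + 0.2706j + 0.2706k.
0.8766 - 0.1444i + 0.1189j - 0.4434k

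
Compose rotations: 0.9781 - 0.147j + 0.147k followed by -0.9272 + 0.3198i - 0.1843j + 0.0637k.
-0.9434 + 0.2951i - 0.091j - 0.121k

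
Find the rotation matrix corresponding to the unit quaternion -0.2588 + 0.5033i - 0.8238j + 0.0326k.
[[-0.3594, -0.8124, 0.4592], [-0.8461, 0.4913, 0.2068], [-0.3936, -0.3142, -0.8639]]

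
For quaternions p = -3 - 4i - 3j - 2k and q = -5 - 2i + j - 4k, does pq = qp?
No: pq = 2 + 40i + 12k ≠ 2 + 12i + 24j + 32k = qp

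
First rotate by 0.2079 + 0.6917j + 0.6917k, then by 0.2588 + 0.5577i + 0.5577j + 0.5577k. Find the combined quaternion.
-0.7177 + 0.1159i - 0.0908j + 0.6807k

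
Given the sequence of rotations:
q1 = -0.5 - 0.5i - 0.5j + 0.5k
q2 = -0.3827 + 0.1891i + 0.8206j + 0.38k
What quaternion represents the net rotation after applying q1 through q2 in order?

q2 · q1 = 0.5062 + 0.6971i - 0.5035j - 0.0656k
0.5062 + 0.6971i - 0.5035j - 0.0656k


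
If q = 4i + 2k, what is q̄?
-4i - 2k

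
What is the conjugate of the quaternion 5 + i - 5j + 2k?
5 - i + 5j - 2k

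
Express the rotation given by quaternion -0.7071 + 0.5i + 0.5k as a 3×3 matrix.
[[0.5, 0.7071, 0.5], [-0.7071, 0, 0.7071], [0.5, -0.7071, 0.5]]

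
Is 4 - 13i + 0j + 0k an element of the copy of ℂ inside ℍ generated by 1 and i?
Yes. The quaternion 4 - 13i has j- and k-coefficients y = z = 0, so it lies in the complex subalgebra spanned by 1 and i.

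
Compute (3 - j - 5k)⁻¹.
0.0857 + 0.0286j + 0.1429k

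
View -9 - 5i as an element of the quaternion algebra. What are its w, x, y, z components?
-9 - 5i + 0j + 0k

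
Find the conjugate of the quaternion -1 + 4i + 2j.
-1 - 4i - 2j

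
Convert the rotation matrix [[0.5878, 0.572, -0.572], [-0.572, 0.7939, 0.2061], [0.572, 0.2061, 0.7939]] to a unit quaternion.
0.891 - 0.321j - 0.321k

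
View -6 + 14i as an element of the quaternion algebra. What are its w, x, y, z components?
-6 + 14i + 0j + 0k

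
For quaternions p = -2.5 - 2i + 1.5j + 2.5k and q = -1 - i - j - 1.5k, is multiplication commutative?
No: pq = 5.75 + 4.75i - 4.5j + 4.75k ≠ 5.75 + 4.25i + 6.5j - 2.25k = qp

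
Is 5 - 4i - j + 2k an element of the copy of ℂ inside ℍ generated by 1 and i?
No. The quaternion 5 - 4i - j + 2k has j-coefficient y = -1 and k-coefficient z = 2, not both zero, so it does not lie in the complex subalgebra spanned by 1 and i.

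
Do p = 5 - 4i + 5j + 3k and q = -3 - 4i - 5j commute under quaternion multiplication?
No: pq = -6 + 7i - 52j + 31k ≠ -6 - 23i - 28j - 49k = qp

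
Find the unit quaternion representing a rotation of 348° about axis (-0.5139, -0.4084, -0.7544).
-0.9945 - 0.0537i - 0.0427j - 0.0789k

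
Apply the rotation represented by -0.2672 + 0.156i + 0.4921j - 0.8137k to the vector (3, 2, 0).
(-2.988, 1.019, -1.741)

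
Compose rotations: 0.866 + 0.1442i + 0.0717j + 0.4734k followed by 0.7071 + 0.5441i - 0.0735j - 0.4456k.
0.7501 + 0.5703i - 0.3348j - 0.0015k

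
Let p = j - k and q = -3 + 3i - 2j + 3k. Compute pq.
5 + i - 6j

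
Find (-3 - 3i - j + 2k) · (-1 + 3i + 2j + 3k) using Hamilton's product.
8 - 13i + 10j - 14k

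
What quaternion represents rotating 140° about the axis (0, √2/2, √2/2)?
0.342 + 0.6645j + 0.6645k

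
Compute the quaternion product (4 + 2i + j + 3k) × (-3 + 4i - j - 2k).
-13 + 11i + 9j - 23k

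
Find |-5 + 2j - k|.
√30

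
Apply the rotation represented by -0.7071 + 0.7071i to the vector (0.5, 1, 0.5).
(0.5, 0.5, -1)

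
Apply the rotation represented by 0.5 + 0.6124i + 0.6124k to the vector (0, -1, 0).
(0.612, 0.5, -0.612)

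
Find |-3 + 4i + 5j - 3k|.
√59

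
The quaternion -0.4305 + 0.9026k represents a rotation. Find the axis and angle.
axis = (0, 0, 1), θ = 231°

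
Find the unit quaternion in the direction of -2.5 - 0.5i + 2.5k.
-0.7001 - 0.14i + 0.7001k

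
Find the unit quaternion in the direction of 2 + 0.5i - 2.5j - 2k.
0.5252 + 0.1313i - 0.6565j - 0.5252k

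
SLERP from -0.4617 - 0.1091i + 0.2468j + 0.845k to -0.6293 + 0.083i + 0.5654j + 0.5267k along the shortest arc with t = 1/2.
-0.5647 - 0.0135i + 0.4204j + 0.71k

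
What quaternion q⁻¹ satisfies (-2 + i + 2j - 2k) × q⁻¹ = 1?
-0.1538 - 0.0769i - 0.1538j + 0.1538k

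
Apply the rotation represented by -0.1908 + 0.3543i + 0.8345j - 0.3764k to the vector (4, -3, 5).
(-6.973, -0.922, -0.722)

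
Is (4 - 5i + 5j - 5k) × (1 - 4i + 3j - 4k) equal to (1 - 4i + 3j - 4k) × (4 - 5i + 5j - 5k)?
No: pq = -51 - 26i + 17j - 16k ≠ -51 - 16i + 17j - 26k = qp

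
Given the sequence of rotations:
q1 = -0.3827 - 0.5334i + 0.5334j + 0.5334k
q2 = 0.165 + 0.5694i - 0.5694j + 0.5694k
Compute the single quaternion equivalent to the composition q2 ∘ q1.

q2 · q1 = 0.2406 - 0.9134i - 0.3015j - 0.1299k
0.2406 - 0.9134i - 0.3015j - 0.1299k


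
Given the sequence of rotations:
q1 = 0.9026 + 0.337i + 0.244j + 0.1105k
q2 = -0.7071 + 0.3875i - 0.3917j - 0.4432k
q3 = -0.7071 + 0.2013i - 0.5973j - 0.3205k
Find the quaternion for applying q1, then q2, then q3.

q2 · q1 = -0.6243 + 0.1763i - 0.7183j - 0.2516k
q3 · q2 · q1 = -0.1037 - 0.3303i + 0.8749j + 0.3387k
-0.1037 - 0.3303i + 0.8749j + 0.3387k


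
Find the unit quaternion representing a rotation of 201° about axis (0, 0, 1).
-0.1822 + 0.9833k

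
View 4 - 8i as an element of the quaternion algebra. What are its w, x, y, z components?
4 - 8i + 0j + 0k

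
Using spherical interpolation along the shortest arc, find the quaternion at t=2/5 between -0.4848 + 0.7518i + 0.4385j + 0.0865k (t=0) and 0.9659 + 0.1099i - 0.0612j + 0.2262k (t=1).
-0.8124 + 0.473i + 0.3372j - 0.0501k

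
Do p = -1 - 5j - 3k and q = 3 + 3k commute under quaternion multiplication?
No: pq = 6 - 15i - 15j - 12k ≠ 6 + 15i - 15j - 12k = qp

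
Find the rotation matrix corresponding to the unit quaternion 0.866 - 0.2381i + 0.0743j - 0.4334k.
[[0.6133, 0.7153, 0.3351], [-0.786, 0.5109, 0.348], [0.0777, -0.4768, 0.8756]]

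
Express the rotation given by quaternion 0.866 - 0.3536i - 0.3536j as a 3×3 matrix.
[[0.7499, 0.2501, -0.6124], [0.2501, 0.7499, 0.6124], [0.6124, -0.6124, 0.4999]]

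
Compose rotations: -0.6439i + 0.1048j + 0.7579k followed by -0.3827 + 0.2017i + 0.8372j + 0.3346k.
-0.2115 + 0.8459i - 0.4084j + 0.2702k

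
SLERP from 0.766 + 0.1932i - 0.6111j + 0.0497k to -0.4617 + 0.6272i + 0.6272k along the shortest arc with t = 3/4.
0.6654 - 0.4815i - 0.2092j - 0.5306k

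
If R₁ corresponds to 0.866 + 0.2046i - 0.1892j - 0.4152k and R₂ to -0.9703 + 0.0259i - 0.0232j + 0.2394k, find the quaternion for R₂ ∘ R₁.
-0.7506 - 0.1212i + 0.2232j + 0.61k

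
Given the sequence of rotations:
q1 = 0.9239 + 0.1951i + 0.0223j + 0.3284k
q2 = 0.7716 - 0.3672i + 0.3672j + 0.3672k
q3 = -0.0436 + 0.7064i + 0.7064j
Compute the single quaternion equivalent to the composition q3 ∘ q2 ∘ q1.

q2 · q1 = 0.6557 - 0.0763i + 0.5487j + 0.5128k
q3 · q2 · q1 = -0.3623 + 0.8288i + 0.077j + 0.4191k
-0.3623 + 0.8288i + 0.077j + 0.4191k


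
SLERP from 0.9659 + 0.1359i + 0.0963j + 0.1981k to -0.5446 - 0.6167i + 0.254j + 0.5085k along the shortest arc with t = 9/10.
0.6268 + 0.5934i - 0.2259j - 0.4516k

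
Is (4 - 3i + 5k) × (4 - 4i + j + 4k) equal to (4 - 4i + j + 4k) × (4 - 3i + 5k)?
No: pq = -16 - 33i - 4j + 33k ≠ -16 - 23i + 12j + 39k = qp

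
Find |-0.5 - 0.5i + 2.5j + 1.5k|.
3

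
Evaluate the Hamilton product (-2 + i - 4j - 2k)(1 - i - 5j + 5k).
-11 - 27i + 3j - 21k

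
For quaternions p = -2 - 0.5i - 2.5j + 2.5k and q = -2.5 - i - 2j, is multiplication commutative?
No: pq = -0.5 + 8.25i + 7.75j - 7.75k ≠ -0.5 - 1.75i + 12.75j - 4.75k = qp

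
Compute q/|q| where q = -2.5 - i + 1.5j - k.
-0.7715 - 0.3086i + 0.4629j - 0.3086k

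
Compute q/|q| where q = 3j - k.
0.9487j - 0.3162k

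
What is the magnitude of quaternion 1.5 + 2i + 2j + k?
3.354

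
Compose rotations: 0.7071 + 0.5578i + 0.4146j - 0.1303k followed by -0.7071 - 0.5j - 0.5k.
-0.3578 - 0.122i - 0.9256j + 0.0175k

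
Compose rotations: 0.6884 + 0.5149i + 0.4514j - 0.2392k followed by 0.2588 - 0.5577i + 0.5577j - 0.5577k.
0.0802 - 0.1323i + 0.0802j - 0.9847k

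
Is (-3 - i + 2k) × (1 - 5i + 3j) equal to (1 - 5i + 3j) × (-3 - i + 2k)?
No: pq = -8 + 8i - 19j - k ≠ -8 + 20i + j + 5k = qp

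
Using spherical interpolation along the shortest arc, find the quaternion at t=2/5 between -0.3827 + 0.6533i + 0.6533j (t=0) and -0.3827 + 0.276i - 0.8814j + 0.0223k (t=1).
-0.0821 + 0.3364i + 0.9381j - 0.0116k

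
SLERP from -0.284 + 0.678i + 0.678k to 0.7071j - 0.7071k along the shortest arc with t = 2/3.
-0.1131 + 0.2699i - 0.5276j + 0.7975k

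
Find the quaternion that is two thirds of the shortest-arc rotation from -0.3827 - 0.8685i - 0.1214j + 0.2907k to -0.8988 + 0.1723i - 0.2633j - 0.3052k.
-0.9184 - 0.261i - 0.2734j - 0.1167k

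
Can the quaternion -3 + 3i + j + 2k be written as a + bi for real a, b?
No. The quaternion -3 + 3i + j + 2k has j-coefficient y = 1 and k-coefficient z = 2, not both zero, so it does not lie in the complex subalgebra spanned by 1 and i.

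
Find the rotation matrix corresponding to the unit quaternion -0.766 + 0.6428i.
[[1, 0, 0], [0, 0.1736, 0.9848], [0, -0.9848, 0.1736]]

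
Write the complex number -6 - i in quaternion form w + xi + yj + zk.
-6 - i + 0j + 0k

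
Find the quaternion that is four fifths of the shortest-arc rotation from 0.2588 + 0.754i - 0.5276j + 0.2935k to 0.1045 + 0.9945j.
-0.0275 + 0.1812i - 0.9805j + 0.0705k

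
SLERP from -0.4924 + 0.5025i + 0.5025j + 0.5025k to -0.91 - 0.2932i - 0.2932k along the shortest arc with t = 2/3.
-0.9728 - 0.0091i + 0.2313j - 0.0091k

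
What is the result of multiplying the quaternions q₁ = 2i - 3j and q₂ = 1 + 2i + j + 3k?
-1 - 7i - 9j + 8k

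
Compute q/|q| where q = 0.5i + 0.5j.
0.7071i + 0.7071j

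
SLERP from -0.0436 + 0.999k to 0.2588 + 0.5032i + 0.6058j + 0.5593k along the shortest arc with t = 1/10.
-0.01 + 0.0595i + 0.0717j + 0.9956k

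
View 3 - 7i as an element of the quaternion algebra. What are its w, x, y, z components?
3 - 7i + 0j + 0k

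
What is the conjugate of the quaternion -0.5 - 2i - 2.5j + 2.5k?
-0.5 + 2i + 2.5j - 2.5k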